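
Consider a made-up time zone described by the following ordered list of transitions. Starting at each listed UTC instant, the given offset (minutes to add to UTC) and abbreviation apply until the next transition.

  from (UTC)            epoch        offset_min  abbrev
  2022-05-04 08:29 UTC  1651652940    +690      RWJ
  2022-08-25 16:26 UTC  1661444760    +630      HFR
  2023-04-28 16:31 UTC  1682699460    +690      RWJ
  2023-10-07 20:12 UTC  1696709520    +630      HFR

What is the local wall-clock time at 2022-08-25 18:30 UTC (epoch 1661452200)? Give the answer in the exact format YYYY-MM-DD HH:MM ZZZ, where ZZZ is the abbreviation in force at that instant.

Query: 2022-08-25 18:30 UTC
Rule 2/4 (HFR, +10:30): 2022-08-25 16:26 UTC ≤ query < 2023-04-28 16:31 UTC
18·60 + 30 + 630 = 1740 min
1740 = 1·1440 + 300; 300 = 5·60 + 0 → 05:00, 2022-08-25 + 1 day = 2022-08-26
→ 2022-08-26 05:00 HFR

2022-08-26 05:00 HFR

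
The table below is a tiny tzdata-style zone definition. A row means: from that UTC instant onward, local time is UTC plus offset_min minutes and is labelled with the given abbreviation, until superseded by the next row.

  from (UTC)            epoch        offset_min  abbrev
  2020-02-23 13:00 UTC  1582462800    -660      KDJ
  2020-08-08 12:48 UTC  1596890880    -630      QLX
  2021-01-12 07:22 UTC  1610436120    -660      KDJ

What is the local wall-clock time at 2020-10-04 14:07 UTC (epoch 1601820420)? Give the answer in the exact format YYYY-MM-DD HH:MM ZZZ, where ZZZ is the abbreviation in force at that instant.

2020-10-04 03:37 QLX

Query: 2020-10-04 14:07 UTC
Rule 2/3 (QLX, -10:30): 2020-08-08 12:48 UTC ≤ query < 2021-01-12 07:22 UTC
14·60 + 7 - 630 = 217 min
217 = 0·1440 + 217; 217 = 3·60 + 37 → 03:37, same day
→ 2020-10-04 03:37 QLX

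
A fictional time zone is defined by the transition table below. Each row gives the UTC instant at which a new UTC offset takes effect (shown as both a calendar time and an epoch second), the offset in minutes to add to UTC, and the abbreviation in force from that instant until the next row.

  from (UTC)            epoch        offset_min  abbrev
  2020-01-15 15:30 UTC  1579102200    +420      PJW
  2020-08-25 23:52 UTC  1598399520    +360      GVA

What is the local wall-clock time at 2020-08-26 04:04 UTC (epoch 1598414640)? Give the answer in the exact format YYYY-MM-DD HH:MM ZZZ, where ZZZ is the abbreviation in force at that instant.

Query: 2020-08-26 04:04 UTC
Rule 2/2 (GVA, +06:00): 2020-08-25 23:52 UTC ≤ query < +∞
4·60 + 4 + 360 = 604 min
604 = 0·1440 + 604; 604 = 10·60 + 4 → 10:04, same day
→ 2020-08-26 10:04 GVA

2020-08-26 10:04 GVA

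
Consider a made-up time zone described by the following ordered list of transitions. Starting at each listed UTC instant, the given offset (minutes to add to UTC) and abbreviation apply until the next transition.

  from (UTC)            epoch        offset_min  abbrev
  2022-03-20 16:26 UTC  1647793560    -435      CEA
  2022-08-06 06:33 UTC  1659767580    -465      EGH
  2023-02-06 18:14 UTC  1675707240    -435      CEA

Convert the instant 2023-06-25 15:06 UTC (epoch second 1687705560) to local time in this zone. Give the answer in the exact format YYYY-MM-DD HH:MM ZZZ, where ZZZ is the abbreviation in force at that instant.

Query: 2023-06-25 15:06 UTC
Rule 3/3 (CEA, -07:15): 2023-02-06 18:14 UTC ≤ query < +∞
15·60 + 6 - 435 = 471 min
471 = 0·1440 + 471; 471 = 7·60 + 51 → 07:51, same day
→ 2023-06-25 07:51 CEA

2023-06-25 07:51 CEA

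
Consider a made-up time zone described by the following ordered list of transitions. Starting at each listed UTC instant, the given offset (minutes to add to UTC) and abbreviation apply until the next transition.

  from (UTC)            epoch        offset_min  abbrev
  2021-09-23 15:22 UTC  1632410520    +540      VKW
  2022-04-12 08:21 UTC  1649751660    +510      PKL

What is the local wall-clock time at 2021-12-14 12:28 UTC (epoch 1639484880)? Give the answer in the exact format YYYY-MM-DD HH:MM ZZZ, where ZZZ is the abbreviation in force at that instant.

Query: 2021-12-14 12:28 UTC
Rule 1/2 (VKW, +09:00): 2021-09-23 15:22 UTC ≤ query < 2022-04-12 08:21 UTC
12·60 + 28 + 540 = 1288 min
1288 = 0·1440 + 1288; 1288 = 21·60 + 28 → 21:28, same day
→ 2021-12-14 21:28 VKW

2021-12-14 21:28 VKW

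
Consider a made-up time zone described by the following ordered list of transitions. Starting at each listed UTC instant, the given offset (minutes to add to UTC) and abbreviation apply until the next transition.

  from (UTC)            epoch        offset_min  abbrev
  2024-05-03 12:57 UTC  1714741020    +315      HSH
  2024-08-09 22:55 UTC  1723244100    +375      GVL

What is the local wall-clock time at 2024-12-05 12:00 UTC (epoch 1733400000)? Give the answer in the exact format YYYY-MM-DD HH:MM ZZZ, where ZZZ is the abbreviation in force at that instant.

Query: 2024-12-05 12:00 UTC
Rule 2/2 (GVL, +06:15): 2024-08-09 22:55 UTC ≤ query < +∞
12·60 + 0 + 375 = 1095 min
1095 = 0·1440 + 1095; 1095 = 18·60 + 15 → 18:15, same day
→ 2024-12-05 18:15 GVL

2024-12-05 18:15 GVL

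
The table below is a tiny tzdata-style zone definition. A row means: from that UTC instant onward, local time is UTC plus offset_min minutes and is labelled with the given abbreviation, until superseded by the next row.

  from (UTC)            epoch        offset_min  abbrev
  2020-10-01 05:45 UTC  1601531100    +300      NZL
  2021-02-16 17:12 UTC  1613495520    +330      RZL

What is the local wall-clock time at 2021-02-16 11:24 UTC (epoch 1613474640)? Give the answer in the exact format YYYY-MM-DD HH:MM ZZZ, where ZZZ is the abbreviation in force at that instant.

Query: 2021-02-16 11:24 UTC
Rule 1/2 (NZL, +05:00): 2020-10-01 05:45 UTC ≤ query < 2021-02-16 17:12 UTC
11·60 + 24 + 300 = 984 min
984 = 0·1440 + 984; 984 = 16·60 + 24 → 16:24, same day
→ 2021-02-16 16:24 NZL

2021-02-16 16:24 NZL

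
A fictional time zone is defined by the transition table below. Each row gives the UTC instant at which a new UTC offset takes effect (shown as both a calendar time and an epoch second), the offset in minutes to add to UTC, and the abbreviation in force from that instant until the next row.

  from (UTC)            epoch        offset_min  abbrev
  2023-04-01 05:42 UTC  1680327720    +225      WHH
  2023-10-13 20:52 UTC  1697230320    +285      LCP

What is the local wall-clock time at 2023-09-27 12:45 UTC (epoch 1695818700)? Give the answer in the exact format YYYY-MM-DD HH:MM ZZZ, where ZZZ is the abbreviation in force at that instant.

2023-09-27 16:30 WHH

Query: 2023-09-27 12:45 UTC
Rule 1/2 (WHH, +03:45): 2023-04-01 05:42 UTC ≤ query < 2023-10-13 20:52 UTC
12·60 + 45 + 225 = 990 min
990 = 0·1440 + 990; 990 = 16·60 + 30 → 16:30, same day
→ 2023-09-27 16:30 WHH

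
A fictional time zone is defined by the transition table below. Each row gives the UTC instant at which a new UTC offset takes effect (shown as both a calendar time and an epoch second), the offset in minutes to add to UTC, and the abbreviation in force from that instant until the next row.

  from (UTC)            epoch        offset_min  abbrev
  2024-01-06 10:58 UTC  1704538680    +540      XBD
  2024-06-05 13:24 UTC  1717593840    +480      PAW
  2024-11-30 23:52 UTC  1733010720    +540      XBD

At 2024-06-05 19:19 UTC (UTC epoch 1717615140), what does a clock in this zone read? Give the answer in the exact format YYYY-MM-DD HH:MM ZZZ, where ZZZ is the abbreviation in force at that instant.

2024-06-06 03:19 PAW

Query: 2024-06-05 19:19 UTC
Rule 2/3 (PAW, +08:00): 2024-06-05 13:24 UTC ≤ query < 2024-11-30 23:52 UTC
19·60 + 19 + 480 = 1639 min
1639 = 1·1440 + 199; 199 = 3·60 + 19 → 03:19, 2024-06-05 + 1 day = 2024-06-06
→ 2024-06-06 03:19 PAW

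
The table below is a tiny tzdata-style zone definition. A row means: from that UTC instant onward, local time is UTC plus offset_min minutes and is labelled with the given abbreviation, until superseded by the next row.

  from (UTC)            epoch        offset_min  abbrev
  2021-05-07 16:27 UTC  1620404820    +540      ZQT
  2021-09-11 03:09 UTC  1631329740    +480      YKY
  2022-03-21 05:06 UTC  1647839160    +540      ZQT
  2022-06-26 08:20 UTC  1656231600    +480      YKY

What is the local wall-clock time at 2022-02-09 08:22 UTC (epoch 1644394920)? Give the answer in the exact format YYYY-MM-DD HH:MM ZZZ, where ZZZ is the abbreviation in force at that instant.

2022-02-09 16:22 YKY

Query: 2022-02-09 08:22 UTC
Rule 2/4 (YKY, +08:00): 2021-09-11 03:09 UTC ≤ query < 2022-03-21 05:06 UTC
8·60 + 22 + 480 = 982 min
982 = 0·1440 + 982; 982 = 16·60 + 22 → 16:22, same day
→ 2022-02-09 16:22 YKY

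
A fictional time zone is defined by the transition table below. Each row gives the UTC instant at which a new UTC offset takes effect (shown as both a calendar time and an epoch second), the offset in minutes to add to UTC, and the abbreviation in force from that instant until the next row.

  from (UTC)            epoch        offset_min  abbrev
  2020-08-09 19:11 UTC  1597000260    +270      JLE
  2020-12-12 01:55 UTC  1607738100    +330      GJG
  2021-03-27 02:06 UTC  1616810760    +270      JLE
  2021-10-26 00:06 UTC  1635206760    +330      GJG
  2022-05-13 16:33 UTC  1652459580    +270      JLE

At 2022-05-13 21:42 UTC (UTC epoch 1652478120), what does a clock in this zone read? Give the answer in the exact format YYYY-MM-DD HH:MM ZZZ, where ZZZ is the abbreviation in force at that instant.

Query: 2022-05-13 21:42 UTC
Rule 5/5 (JLE, +04:30): 2022-05-13 16:33 UTC ≤ query < +∞
21·60 + 42 + 270 = 1572 min
1572 = 1·1440 + 132; 132 = 2·60 + 12 → 02:12, 2022-05-13 + 1 day = 2022-05-14
→ 2022-05-14 02:12 JLE

2022-05-14 02:12 JLE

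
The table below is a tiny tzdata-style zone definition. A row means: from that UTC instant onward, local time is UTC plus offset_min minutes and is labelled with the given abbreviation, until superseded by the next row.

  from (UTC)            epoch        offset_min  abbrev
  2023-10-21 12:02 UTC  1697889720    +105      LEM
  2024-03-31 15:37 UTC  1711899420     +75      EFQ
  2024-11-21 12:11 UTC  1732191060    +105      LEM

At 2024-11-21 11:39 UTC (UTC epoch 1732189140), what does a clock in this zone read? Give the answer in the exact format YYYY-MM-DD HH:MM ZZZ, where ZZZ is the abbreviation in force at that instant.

2024-11-21 12:54 EFQ

Query: 2024-11-21 11:39 UTC
Rule 2/3 (EFQ, +01:15): 2024-03-31 15:37 UTC ≤ query < 2024-11-21 12:11 UTC
11·60 + 39 + 75 = 774 min
774 = 0·1440 + 774; 774 = 12·60 + 54 → 12:54, same day
→ 2024-11-21 12:54 EFQ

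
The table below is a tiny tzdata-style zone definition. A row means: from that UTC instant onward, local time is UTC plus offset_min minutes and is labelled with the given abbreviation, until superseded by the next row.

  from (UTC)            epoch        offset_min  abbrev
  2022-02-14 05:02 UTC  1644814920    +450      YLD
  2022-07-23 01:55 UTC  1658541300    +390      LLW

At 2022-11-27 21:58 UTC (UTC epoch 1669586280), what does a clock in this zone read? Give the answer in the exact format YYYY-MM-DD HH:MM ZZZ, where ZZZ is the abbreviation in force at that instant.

Query: 2022-11-27 21:58 UTC
Rule 2/2 (LLW, +06:30): 2022-07-23 01:55 UTC ≤ query < +∞
21·60 + 58 + 390 = 1708 min
1708 = 1·1440 + 268; 268 = 4·60 + 28 → 04:28, 2022-11-27 + 1 day = 2022-11-28
→ 2022-11-28 04:28 LLW

2022-11-28 04:28 LLW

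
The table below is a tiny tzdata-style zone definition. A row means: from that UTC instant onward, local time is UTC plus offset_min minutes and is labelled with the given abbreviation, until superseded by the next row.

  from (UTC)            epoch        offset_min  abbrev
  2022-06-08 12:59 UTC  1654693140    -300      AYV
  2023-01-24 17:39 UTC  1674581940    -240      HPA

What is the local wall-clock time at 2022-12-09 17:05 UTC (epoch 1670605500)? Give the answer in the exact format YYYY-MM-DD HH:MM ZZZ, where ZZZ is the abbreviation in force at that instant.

2022-12-09 12:05 AYV

Query: 2022-12-09 17:05 UTC
Rule 1/2 (AYV, -05:00): 2022-06-08 12:59 UTC ≤ query < 2023-01-24 17:39 UTC
17·60 + 5 - 300 = 725 min
725 = 0·1440 + 725; 725 = 12·60 + 5 → 12:05, same day
→ 2022-12-09 12:05 AYV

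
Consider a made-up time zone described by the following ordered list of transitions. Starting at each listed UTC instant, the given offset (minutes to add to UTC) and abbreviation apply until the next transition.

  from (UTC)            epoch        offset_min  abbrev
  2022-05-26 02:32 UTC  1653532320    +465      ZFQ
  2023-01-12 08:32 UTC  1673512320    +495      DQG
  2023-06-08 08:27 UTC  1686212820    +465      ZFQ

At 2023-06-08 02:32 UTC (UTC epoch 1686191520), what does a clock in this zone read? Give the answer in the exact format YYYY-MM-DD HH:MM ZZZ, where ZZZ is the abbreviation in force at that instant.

Query: 2023-06-08 02:32 UTC
Rule 2/3 (DQG, +08:15): 2023-01-12 08:32 UTC ≤ query < 2023-06-08 08:27 UTC
2·60 + 32 + 495 = 647 min
647 = 0·1440 + 647; 647 = 10·60 + 47 → 10:47, same day
→ 2023-06-08 10:47 DQG

2023-06-08 10:47 DQG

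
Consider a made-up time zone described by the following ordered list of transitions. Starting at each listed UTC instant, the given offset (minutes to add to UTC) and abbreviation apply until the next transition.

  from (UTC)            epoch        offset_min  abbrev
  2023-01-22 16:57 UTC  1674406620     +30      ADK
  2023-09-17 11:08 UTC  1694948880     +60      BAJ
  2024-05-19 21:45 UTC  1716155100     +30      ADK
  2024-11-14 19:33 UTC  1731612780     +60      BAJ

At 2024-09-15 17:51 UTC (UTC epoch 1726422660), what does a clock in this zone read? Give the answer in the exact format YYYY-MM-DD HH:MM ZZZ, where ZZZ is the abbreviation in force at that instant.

Query: 2024-09-15 17:51 UTC
Rule 3/4 (ADK, +00:30): 2024-05-19 21:45 UTC ≤ query < 2024-11-14 19:33 UTC
17·60 + 51 + 30 = 1101 min
1101 = 0·1440 + 1101; 1101 = 18·60 + 21 → 18:21, same day
→ 2024-09-15 18:21 ADK

2024-09-15 18:21 ADK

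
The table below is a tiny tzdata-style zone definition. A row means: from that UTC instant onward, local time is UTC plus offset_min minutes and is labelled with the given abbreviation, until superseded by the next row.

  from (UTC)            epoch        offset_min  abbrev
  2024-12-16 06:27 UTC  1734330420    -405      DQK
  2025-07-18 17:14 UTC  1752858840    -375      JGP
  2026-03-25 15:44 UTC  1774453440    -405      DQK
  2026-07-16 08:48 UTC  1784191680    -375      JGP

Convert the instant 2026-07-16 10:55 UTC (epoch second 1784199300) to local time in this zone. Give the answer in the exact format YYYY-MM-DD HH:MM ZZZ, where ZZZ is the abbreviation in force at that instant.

Query: 2026-07-16 10:55 UTC
Rule 4/4 (JGP, -06:15): 2026-07-16 08:48 UTC ≤ query < +∞
10·60 + 55 - 375 = 280 min
280 = 0·1440 + 280; 280 = 4·60 + 40 → 04:40, same day
→ 2026-07-16 04:40 JGP

2026-07-16 04:40 JGP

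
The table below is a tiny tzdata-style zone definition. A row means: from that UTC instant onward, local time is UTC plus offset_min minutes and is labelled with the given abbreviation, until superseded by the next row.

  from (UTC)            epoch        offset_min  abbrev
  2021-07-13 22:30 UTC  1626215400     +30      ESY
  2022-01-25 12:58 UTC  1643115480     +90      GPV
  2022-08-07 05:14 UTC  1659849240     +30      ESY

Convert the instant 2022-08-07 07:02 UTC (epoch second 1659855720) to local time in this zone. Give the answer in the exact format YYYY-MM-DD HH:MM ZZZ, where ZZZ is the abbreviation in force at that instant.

Query: 2022-08-07 07:02 UTC
Rule 3/3 (ESY, +00:30): 2022-08-07 05:14 UTC ≤ query < +∞
7·60 + 2 + 30 = 452 min
452 = 0·1440 + 452; 452 = 7·60 + 32 → 07:32, same day
→ 2022-08-07 07:32 ESY

2022-08-07 07:32 ESY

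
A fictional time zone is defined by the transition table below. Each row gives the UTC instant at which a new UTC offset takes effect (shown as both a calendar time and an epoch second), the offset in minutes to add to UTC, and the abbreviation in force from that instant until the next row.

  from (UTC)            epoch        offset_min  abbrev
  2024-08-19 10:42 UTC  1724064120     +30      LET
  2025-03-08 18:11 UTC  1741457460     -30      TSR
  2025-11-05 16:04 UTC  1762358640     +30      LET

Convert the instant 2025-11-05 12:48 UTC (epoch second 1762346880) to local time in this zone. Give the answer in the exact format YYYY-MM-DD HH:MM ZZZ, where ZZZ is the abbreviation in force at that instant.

2025-11-05 12:18 TSR

Query: 2025-11-05 12:48 UTC
Rule 2/3 (TSR, -00:30): 2025-03-08 18:11 UTC ≤ query < 2025-11-05 16:04 UTC
12·60 + 48 - 30 = 738 min
738 = 0·1440 + 738; 738 = 12·60 + 18 → 12:18, same day
→ 2025-11-05 12:18 TSR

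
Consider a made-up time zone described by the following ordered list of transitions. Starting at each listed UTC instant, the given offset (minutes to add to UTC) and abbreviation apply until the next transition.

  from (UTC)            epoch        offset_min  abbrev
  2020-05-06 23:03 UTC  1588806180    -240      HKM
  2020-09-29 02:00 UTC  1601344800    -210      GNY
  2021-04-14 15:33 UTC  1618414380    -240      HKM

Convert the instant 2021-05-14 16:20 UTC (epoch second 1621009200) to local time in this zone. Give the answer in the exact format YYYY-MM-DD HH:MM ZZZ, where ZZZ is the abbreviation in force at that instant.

2021-05-14 12:20 HKM

Query: 2021-05-14 16:20 UTC
Rule 3/3 (HKM, -04:00): 2021-04-14 15:33 UTC ≤ query < +∞
16·60 + 20 - 240 = 740 min
740 = 0·1440 + 740; 740 = 12·60 + 20 → 12:20, same day
→ 2021-05-14 12:20 HKM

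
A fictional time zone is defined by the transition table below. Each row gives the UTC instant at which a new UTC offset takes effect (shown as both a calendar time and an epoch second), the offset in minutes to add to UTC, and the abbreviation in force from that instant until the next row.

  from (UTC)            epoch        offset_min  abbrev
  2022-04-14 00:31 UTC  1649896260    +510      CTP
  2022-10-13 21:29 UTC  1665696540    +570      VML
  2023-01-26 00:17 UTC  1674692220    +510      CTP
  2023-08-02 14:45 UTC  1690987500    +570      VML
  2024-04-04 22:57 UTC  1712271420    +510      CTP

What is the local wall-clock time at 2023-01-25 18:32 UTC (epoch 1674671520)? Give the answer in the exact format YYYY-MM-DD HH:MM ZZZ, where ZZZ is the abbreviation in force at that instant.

Query: 2023-01-25 18:32 UTC
Rule 2/5 (VML, +09:30): 2022-10-13 21:29 UTC ≤ query < 2023-01-26 00:17 UTC
18·60 + 32 + 570 = 1682 min
1682 = 1·1440 + 242; 242 = 4·60 + 2 → 04:02, 2023-01-25 + 1 day = 2023-01-26
→ 2023-01-26 04:02 VML

2023-01-26 04:02 VML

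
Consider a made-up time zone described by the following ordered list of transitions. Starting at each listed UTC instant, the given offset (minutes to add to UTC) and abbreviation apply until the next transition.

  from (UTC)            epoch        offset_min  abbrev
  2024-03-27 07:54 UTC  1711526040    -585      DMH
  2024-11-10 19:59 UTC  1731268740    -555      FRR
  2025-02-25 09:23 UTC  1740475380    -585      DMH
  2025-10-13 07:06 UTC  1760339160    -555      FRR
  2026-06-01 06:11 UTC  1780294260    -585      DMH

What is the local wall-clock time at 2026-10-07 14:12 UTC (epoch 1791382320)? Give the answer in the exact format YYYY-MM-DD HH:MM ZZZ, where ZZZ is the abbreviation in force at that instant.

2026-10-07 04:27 DMH

Query: 2026-10-07 14:12 UTC
Rule 5/5 (DMH, -09:45): 2026-06-01 06:11 UTC ≤ query < +∞
14·60 + 12 - 585 = 267 min
267 = 0·1440 + 267; 267 = 4·60 + 27 → 04:27, same day
→ 2026-10-07 04:27 DMH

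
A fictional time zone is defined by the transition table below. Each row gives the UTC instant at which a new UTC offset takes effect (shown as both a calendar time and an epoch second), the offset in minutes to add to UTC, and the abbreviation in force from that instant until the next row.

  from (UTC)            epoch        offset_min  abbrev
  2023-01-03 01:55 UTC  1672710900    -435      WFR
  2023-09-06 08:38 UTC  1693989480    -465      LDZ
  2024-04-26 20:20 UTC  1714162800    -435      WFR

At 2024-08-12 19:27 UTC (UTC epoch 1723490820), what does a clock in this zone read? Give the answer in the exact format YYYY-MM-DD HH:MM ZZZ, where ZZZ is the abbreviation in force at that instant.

2024-08-12 12:12 WFR

Query: 2024-08-12 19:27 UTC
Rule 3/3 (WFR, -07:15): 2024-04-26 20:20 UTC ≤ query < +∞
19·60 + 27 - 435 = 732 min
732 = 0·1440 + 732; 732 = 12·60 + 12 → 12:12, same day
→ 2024-08-12 12:12 WFR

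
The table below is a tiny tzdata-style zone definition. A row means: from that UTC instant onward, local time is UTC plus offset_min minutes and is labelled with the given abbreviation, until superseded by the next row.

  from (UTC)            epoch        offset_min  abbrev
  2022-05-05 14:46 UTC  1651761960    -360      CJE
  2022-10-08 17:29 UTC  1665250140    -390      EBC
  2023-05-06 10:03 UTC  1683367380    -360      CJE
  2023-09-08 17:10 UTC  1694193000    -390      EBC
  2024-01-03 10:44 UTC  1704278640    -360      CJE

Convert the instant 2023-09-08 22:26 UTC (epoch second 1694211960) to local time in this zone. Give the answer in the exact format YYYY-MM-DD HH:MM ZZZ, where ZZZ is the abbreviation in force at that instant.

2023-09-08 15:56 EBC

Query: 2023-09-08 22:26 UTC
Rule 4/5 (EBC, -06:30): 2023-09-08 17:10 UTC ≤ query < 2024-01-03 10:44 UTC
22·60 + 26 - 390 = 956 min
956 = 0·1440 + 956; 956 = 15·60 + 56 → 15:56, same day
→ 2023-09-08 15:56 EBC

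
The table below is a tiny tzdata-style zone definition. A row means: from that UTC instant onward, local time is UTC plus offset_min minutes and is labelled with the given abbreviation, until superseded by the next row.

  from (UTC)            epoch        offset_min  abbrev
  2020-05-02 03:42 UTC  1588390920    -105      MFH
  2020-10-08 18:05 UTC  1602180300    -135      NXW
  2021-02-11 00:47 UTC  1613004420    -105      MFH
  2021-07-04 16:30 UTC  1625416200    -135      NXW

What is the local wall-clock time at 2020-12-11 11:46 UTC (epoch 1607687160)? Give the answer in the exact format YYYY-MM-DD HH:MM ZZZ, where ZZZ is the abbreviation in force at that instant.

2020-12-11 09:31 NXW

Query: 2020-12-11 11:46 UTC
Rule 2/4 (NXW, -02:15): 2020-10-08 18:05 UTC ≤ query < 2021-02-11 00:47 UTC
11·60 + 46 - 135 = 571 min
571 = 0·1440 + 571; 571 = 9·60 + 31 → 09:31, same day
→ 2020-12-11 09:31 NXW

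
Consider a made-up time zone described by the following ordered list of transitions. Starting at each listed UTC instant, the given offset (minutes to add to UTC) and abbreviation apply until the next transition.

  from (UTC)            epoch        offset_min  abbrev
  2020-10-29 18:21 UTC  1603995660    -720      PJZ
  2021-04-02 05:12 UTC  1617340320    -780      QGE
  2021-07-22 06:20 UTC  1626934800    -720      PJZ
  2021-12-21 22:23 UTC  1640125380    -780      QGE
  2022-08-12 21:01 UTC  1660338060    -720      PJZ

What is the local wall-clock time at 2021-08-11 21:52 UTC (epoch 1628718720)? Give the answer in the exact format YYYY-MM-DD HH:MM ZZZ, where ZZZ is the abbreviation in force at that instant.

Query: 2021-08-11 21:52 UTC
Rule 3/5 (PJZ, -12:00): 2021-07-22 06:20 UTC ≤ query < 2021-12-21 22:23 UTC
21·60 + 52 - 720 = 592 min
592 = 0·1440 + 592; 592 = 9·60 + 52 → 09:52, same day
→ 2021-08-11 09:52 PJZ

2021-08-11 09:52 PJZ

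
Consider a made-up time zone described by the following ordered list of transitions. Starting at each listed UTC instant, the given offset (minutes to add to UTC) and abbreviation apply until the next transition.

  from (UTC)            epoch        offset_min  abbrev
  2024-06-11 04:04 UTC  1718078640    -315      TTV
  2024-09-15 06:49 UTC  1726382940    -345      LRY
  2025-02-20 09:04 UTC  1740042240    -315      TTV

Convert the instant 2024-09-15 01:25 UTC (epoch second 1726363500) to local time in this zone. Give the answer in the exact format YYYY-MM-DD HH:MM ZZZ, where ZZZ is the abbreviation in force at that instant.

Query: 2024-09-15 01:25 UTC
Rule 1/3 (TTV, -05:15): 2024-06-11 04:04 UTC ≤ query < 2024-09-15 06:49 UTC
1·60 + 25 - 315 = -230 min
-230 = -1·1440 + 1210; 1210 = 20·60 + 10 → 20:10, 2024-09-15 - 1 day = 2024-09-14
→ 2024-09-14 20:10 TTV

2024-09-14 20:10 TTV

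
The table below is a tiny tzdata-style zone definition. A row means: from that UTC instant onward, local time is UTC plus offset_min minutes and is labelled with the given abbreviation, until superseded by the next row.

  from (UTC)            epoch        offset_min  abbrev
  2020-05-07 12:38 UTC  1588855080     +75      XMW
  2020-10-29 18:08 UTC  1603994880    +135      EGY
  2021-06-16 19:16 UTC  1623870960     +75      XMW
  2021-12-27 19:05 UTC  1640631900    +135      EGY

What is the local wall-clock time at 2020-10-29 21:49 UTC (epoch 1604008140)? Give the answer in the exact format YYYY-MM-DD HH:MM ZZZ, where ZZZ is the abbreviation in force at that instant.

2020-10-30 00:04 EGY

Query: 2020-10-29 21:49 UTC
Rule 2/4 (EGY, +02:15): 2020-10-29 18:08 UTC ≤ query < 2021-06-16 19:16 UTC
21·60 + 49 + 135 = 1444 min
1444 = 1·1440 + 4; 4 = 0·60 + 4 → 00:04, 2020-10-29 + 1 day = 2020-10-30
→ 2020-10-30 00:04 EGY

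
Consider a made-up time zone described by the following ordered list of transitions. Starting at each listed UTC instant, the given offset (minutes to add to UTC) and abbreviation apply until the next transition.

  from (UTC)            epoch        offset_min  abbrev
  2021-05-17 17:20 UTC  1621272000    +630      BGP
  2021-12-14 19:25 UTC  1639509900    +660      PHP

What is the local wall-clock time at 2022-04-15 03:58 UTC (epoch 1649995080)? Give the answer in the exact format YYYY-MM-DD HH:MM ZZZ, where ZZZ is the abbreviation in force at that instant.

2022-04-15 14:58 PHP

Query: 2022-04-15 03:58 UTC
Rule 2/2 (PHP, +11:00): 2021-12-14 19:25 UTC ≤ query < +∞
3·60 + 58 + 660 = 898 min
898 = 0·1440 + 898; 898 = 14·60 + 58 → 14:58, same day
→ 2022-04-15 14:58 PHP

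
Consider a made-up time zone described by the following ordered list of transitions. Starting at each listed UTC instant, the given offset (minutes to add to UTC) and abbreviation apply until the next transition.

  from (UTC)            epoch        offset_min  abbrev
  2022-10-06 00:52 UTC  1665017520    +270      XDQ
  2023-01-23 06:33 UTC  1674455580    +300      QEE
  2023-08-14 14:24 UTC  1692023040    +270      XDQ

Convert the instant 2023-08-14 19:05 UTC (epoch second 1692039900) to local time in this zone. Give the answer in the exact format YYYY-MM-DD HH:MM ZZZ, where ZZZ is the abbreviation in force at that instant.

Query: 2023-08-14 19:05 UTC
Rule 3/3 (XDQ, +04:30): 2023-08-14 14:24 UTC ≤ query < +∞
19·60 + 5 + 270 = 1415 min
1415 = 0·1440 + 1415; 1415 = 23·60 + 35 → 23:35, same day
→ 2023-08-14 23:35 XDQ

2023-08-14 23:35 XDQ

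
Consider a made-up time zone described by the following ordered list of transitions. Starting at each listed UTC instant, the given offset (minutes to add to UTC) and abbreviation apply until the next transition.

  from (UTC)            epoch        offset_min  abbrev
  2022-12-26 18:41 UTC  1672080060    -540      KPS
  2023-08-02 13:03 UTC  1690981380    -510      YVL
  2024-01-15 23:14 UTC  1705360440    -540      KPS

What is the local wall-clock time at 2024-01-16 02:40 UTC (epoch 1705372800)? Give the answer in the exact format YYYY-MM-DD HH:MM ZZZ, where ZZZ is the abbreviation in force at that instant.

Query: 2024-01-16 02:40 UTC
Rule 3/3 (KPS, -09:00): 2024-01-15 23:14 UTC ≤ query < +∞
2·60 + 40 - 540 = -380 min
-380 = -1·1440 + 1060; 1060 = 17·60 + 40 → 17:40, 2024-01-16 - 1 day = 2024-01-15
→ 2024-01-15 17:40 KPS

2024-01-15 17:40 KPS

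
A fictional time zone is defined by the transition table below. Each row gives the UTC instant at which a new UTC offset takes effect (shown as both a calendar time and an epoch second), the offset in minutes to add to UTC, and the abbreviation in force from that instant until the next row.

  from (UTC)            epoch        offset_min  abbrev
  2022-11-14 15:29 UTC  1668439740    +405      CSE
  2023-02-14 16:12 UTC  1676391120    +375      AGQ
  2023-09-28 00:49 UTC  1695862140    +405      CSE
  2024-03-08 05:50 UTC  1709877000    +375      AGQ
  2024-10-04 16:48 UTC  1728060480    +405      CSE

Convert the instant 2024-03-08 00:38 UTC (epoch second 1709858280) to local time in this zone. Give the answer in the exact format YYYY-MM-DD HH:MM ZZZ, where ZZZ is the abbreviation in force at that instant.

Query: 2024-03-08 00:38 UTC
Rule 3/5 (CSE, +06:45): 2023-09-28 00:49 UTC ≤ query < 2024-03-08 05:50 UTC
0·60 + 38 + 405 = 443 min
443 = 0·1440 + 443; 443 = 7·60 + 23 → 07:23, same day
→ 2024-03-08 07:23 CSE

2024-03-08 07:23 CSE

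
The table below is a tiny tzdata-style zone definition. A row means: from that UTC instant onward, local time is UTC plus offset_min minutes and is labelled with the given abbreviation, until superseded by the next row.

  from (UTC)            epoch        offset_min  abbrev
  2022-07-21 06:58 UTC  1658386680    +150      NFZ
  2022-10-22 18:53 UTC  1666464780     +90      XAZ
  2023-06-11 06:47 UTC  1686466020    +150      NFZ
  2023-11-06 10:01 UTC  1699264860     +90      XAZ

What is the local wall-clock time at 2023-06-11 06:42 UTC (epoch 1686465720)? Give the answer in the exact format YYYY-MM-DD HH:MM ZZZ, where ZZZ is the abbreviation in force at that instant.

2023-06-11 08:12 XAZ

Query: 2023-06-11 06:42 UTC
Rule 2/4 (XAZ, +01:30): 2022-10-22 18:53 UTC ≤ query < 2023-06-11 06:47 UTC
6·60 + 42 + 90 = 492 min
492 = 0·1440 + 492; 492 = 8·60 + 12 → 08:12, same day
→ 2023-06-11 08:12 XAZ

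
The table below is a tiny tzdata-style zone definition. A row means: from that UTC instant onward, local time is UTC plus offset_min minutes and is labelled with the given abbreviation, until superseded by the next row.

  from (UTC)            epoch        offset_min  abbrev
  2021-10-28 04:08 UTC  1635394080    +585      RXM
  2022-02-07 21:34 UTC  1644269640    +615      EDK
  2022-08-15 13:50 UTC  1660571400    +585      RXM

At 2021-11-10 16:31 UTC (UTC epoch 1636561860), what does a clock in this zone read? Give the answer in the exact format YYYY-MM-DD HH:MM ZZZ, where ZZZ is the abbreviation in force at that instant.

Query: 2021-11-10 16:31 UTC
Rule 1/3 (RXM, +09:45): 2021-10-28 04:08 UTC ≤ query < 2022-02-07 21:34 UTC
16·60 + 31 + 585 = 1576 min
1576 = 1·1440 + 136; 136 = 2·60 + 16 → 02:16, 2021-11-10 + 1 day = 2021-11-11
→ 2021-11-11 02:16 RXM

2021-11-11 02:16 RXM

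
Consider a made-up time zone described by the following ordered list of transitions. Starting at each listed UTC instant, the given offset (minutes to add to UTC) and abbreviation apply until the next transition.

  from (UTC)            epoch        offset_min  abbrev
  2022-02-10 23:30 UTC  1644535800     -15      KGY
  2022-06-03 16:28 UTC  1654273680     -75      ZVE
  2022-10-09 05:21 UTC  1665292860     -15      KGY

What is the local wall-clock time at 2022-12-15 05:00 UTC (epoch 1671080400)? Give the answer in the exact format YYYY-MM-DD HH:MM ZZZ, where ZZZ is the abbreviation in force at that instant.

2022-12-15 04:45 KGY

Query: 2022-12-15 05:00 UTC
Rule 3/3 (KGY, -00:15): 2022-10-09 05:21 UTC ≤ query < +∞
5·60 + 0 - 15 = 285 min
285 = 0·1440 + 285; 285 = 4·60 + 45 → 04:45, same day
→ 2022-12-15 04:45 KGY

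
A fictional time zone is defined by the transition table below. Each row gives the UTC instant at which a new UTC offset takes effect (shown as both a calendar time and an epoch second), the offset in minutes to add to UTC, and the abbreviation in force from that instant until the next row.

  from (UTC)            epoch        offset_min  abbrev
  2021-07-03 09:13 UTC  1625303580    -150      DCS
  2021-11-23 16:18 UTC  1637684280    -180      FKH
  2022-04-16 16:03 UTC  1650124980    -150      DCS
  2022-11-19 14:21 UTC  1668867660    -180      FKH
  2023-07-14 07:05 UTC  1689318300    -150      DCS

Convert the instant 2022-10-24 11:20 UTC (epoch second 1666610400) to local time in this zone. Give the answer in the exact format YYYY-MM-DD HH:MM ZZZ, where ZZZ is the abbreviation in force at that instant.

2022-10-24 08:50 DCS

Query: 2022-10-24 11:20 UTC
Rule 3/5 (DCS, -02:30): 2022-04-16 16:03 UTC ≤ query < 2022-11-19 14:21 UTC
11·60 + 20 - 150 = 530 min
530 = 0·1440 + 530; 530 = 8·60 + 50 → 08:50, same day
→ 2022-10-24 08:50 DCS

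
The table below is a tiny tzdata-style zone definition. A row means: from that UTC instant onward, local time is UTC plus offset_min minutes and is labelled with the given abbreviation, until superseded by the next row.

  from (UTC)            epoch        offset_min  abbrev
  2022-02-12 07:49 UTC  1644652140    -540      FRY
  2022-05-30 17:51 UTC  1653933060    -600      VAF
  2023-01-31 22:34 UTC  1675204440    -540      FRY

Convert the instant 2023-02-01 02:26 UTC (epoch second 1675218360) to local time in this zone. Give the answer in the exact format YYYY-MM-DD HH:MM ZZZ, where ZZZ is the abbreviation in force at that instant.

Query: 2023-02-01 02:26 UTC
Rule 3/3 (FRY, -09:00): 2023-01-31 22:34 UTC ≤ query < +∞
2·60 + 26 - 540 = -394 min
-394 = -1·1440 + 1046; 1046 = 17·60 + 26 → 17:26, 2023-02-01 - 1 day = 2023-01-31
→ 2023-01-31 17:26 FRY

2023-01-31 17:26 FRY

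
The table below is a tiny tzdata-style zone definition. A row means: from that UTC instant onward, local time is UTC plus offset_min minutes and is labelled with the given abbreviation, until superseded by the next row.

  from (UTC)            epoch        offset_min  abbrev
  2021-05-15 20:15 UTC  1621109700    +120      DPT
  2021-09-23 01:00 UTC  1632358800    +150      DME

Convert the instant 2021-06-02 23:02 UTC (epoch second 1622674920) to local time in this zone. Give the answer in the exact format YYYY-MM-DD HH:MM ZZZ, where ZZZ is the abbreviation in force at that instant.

Query: 2021-06-02 23:02 UTC
Rule 1/2 (DPT, +02:00): 2021-05-15 20:15 UTC ≤ query < 2021-09-23 01:00 UTC
23·60 + 2 + 120 = 1502 min
1502 = 1·1440 + 62; 62 = 1·60 + 2 → 01:02, 2021-06-02 + 1 day = 2021-06-03
→ 2021-06-03 01:02 DPT

2021-06-03 01:02 DPT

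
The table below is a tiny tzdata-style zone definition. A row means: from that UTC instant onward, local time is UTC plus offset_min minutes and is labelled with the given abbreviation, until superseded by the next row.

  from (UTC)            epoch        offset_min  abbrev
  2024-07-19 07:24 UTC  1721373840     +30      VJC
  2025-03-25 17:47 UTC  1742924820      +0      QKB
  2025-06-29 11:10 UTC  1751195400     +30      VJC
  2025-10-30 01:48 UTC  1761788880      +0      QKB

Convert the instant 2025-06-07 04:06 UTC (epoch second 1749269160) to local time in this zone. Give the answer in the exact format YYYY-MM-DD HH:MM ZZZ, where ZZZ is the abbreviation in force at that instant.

2025-06-07 04:06 QKB

Query: 2025-06-07 04:06 UTC
Rule 2/4 (QKB, +00:00): 2025-03-25 17:47 UTC ≤ query < 2025-06-29 11:10 UTC
4·60 + 6 + 0 = 246 min
246 = 0·1440 + 246; 246 = 4·60 + 6 → 04:06, same day
→ 2025-06-07 04:06 QKB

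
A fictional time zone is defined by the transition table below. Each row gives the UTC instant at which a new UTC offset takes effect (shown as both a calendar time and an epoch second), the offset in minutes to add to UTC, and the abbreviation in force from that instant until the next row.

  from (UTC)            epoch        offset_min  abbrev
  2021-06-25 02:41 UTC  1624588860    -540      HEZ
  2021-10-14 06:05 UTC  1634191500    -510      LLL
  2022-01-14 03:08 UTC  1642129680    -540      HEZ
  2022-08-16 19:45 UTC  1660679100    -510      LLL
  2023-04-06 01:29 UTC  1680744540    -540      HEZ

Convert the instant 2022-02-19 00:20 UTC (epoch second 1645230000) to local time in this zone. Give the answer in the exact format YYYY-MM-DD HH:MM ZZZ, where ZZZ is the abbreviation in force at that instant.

Query: 2022-02-19 00:20 UTC
Rule 3/5 (HEZ, -09:00): 2022-01-14 03:08 UTC ≤ query < 2022-08-16 19:45 UTC
0·60 + 20 - 540 = -520 min
-520 = -1·1440 + 920; 920 = 15·60 + 20 → 15:20, 2022-02-19 - 1 day = 2022-02-18
→ 2022-02-18 15:20 HEZ

2022-02-18 15:20 HEZ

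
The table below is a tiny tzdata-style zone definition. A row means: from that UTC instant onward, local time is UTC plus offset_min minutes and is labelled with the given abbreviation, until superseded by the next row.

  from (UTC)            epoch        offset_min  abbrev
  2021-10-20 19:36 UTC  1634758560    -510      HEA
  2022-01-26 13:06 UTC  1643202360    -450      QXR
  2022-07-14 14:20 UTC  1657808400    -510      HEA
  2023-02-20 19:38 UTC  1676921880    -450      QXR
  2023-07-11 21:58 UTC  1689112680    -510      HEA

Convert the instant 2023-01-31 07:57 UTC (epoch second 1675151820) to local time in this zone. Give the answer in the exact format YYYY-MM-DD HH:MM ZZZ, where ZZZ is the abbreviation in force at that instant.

Query: 2023-01-31 07:57 UTC
Rule 3/5 (HEA, -08:30): 2022-07-14 14:20 UTC ≤ query < 2023-02-20 19:38 UTC
7·60 + 57 - 510 = -33 min
-33 = -1·1440 + 1407; 1407 = 23·60 + 27 → 23:27, 2023-01-31 - 1 day = 2023-01-30
→ 2023-01-30 23:27 HEA

2023-01-30 23:27 HEA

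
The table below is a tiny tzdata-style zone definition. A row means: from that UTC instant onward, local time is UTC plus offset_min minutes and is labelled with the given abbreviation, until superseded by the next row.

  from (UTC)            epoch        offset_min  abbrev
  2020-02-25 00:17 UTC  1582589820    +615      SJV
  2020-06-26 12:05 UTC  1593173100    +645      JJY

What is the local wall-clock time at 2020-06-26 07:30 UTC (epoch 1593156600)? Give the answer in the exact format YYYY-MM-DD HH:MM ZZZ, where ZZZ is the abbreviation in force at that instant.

2020-06-26 17:45 SJV

Query: 2020-06-26 07:30 UTC
Rule 1/2 (SJV, +10:15): 2020-02-25 00:17 UTC ≤ query < 2020-06-26 12:05 UTC
7·60 + 30 + 615 = 1065 min
1065 = 0·1440 + 1065; 1065 = 17·60 + 45 → 17:45, same day
→ 2020-06-26 17:45 SJV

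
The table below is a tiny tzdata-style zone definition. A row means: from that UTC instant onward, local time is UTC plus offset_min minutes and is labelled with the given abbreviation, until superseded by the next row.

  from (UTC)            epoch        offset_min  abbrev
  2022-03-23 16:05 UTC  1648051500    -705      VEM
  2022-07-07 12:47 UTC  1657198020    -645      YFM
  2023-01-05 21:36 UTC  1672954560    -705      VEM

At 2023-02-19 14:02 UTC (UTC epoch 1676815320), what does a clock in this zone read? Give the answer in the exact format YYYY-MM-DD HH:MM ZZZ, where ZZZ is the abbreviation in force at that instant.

Query: 2023-02-19 14:02 UTC
Rule 3/3 (VEM, -11:45): 2023-01-05 21:36 UTC ≤ query < +∞
14·60 + 2 - 705 = 137 min
137 = 0·1440 + 137; 137 = 2·60 + 17 → 02:17, same day
→ 2023-02-19 02:17 VEM

2023-02-19 02:17 VEM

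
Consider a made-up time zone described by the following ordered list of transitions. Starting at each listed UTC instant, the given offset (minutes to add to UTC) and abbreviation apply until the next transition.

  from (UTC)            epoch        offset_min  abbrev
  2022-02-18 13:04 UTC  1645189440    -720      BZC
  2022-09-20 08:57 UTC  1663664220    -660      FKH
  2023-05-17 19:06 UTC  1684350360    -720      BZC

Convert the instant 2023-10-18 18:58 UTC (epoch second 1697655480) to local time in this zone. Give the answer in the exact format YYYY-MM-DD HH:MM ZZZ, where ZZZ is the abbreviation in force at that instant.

Query: 2023-10-18 18:58 UTC
Rule 3/3 (BZC, -12:00): 2023-05-17 19:06 UTC ≤ query < +∞
18·60 + 58 - 720 = 418 min
418 = 0·1440 + 418; 418 = 6·60 + 58 → 06:58, same day
→ 2023-10-18 06:58 BZC

2023-10-18 06:58 BZC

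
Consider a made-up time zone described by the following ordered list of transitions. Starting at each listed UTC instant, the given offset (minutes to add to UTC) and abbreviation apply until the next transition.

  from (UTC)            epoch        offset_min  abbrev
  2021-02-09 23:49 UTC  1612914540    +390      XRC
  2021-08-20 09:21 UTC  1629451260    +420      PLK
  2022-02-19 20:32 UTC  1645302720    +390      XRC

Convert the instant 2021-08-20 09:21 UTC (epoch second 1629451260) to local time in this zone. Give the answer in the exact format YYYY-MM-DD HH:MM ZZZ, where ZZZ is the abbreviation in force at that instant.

2021-08-20 16:21 PLK

Query: 2021-08-20 09:21 UTC
Rule 2/3 (PLK, +07:00): 2021-08-20 09:21 UTC ≤ query < 2022-02-19 20:32 UTC
9·60 + 21 + 420 = 981 min
981 = 0·1440 + 981; 981 = 16·60 + 21 → 16:21, same day
→ 2021-08-20 16:21 PLK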